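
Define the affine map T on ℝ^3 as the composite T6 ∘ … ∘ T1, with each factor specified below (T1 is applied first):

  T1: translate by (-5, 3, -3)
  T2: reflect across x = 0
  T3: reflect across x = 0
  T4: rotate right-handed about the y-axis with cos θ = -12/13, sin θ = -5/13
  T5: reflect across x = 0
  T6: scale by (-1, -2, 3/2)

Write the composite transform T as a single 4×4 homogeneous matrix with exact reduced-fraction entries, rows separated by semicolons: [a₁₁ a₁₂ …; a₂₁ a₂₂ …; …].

T1 = [1 0 0 -5; 0 1 0 3; 0 0 1 -3; 0 0 0 1]
T2·T1 = [-1 0 0 5; 0 1 0 3; 0 0 1 -3; 0 0 0 1]
T3·…·T1 = [1 0 0 -5; 0 1 0 3; 0 0 1 -3; 0 0 0 1]
T4·…·T1 = [-12/13 0 -5/13 75/13; 0 1 0 3; 5/13 0 -12/13 11/13; 0 0 0 1]
T5·…·T1 = [12/13 0 5/13 -75/13; 0 1 0 3; 5/13 0 -12/13 11/13; 0 0 0 1]
T6·…·T1 = [-12/13 0 -5/13 75/13; 0 -2 0 -6; 15/26 0 -18/13 33/26; 0 0 0 1]

T = [-12/13 0 -5/13 75/13; 0 -2 0 -6; 15/26 0 -18/13 33/26; 0 0 0 1]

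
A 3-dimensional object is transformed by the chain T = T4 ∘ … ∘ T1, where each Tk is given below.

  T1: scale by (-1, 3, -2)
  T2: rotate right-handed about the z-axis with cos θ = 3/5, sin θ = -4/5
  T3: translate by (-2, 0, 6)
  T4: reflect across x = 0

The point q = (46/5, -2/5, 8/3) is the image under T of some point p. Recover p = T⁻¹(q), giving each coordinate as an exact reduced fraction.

p = (4, -2, 5/3)

T1 = [-1 0 0 0; 0 3 0 0; 0 0 -2 0; 0 0 0 1]
T2·T1 = [-3/5 12/5 0 0; 4/5 9/5 0 0; 0 0 -2 0; 0 0 0 1]
T3·…·T1 = [-3/5 12/5 0 -2; 4/5 9/5 0 0; 0 0 -2 6; 0 0 0 1]
T4·…·T1 = [3/5 -12/5 0 2; 4/5 9/5 0 0; 0 0 -2 6; 0 0 0 1]
det M = -6; M⁻¹ = [3/5 4/5 0 -6/5; -4/15 1/5 0 8/15; 0 0 -1/2 3; 0 0 0 1]
M⁻¹ · (46/5, -2/5, 8/3)ᵀ = (4, -2, 5/3)ᵀ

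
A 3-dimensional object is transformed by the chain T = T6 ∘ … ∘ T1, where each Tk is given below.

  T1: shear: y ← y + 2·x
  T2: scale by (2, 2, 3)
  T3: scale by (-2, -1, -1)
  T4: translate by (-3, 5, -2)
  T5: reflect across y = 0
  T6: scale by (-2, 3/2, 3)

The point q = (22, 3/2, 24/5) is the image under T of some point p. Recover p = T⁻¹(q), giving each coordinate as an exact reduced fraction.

T1 = [1 0 0 0; 2 1 0 0; 0 0 1 0; 0 0 0 1]
T2·T1 = [2 0 0 0; 4 2 0 0; 0 0 3 0; 0 0 0 1]
T3·…·T1 = [-4 0 0 0; -4 -2 0 0; 0 0 -3 0; 0 0 0 1]
T4·…·T1 = [-4 0 0 -3; -4 -2 0 5; 0 0 -3 -2; 0 0 0 1]
T5·…·T1 = [-4 0 0 -3; 4 2 0 -5; 0 0 -3 -2; 0 0 0 1]
T6·…·T1 = [8 0 0 6; 6 3 0 -15/2; 0 0 -9 -6; 0 0 0 1]
det M = -216; M⁻¹ = [1/8 0 0 -3/4; -1/4 1/3 0 4; 0 0 -1/9 -2/3; 0 0 0 1]
M⁻¹ · (22, 3/2, 24/5)ᵀ = (2, -1, -6/5)ᵀ

p = (2, -1, -6/5)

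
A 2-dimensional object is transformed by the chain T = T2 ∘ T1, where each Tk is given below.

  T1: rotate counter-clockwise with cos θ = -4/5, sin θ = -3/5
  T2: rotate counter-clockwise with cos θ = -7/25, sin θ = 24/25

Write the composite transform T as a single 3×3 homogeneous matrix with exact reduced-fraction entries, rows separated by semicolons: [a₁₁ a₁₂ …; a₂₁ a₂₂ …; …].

T1 = [-4/5 3/5 0; -3/5 -4/5 0; 0 0 1]
T2·T1 = [4/5 3/5 0; -3/5 4/5 0; 0 0 1]

T = [4/5 3/5 0; -3/5 4/5 0; 0 0 1]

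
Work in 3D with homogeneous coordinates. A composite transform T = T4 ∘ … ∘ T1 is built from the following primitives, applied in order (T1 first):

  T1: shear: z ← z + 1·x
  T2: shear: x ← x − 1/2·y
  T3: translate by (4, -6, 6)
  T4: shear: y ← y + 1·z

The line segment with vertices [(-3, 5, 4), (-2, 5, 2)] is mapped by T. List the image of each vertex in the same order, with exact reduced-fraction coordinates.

T1 shear: z ← z + 1·x: (-3, 5, 4) → (-3, 5, 1); (-2, 5, 2) → (-2, 5, 0)
T2 shear: x ← x − 1/2·y: (-3, 5, 1) → (-11/2, 5, 1); (-2, 5, 0) → (-9/2, 5, 0)
T3 translate by (4, -6, 6): (-11/2, 5, 1) → (-3/2, -1, 7); (-9/2, 5, 0) → (-1/2, -1, 6)
T4 shear: y ← y + 1·z: (-3/2, -1, 7) → (-3/2, 6, 7); (-1/2, -1, 6) → (-1/2, 5, 6)

image vertices: (-3/2, 6, 7), (-1/2, 5, 6)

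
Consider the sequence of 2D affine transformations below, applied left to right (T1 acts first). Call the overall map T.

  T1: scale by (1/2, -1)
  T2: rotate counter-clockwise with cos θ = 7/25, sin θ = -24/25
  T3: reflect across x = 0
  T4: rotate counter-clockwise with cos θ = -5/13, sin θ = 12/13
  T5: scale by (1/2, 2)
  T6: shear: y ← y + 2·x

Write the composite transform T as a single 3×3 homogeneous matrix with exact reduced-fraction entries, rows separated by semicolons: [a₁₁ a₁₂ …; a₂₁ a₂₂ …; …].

T = [323/1300 -18/325 0; 79/130 122/65 0; 0 0 1]

T1 = [1/2 0 0; 0 -1 0; 0 0 1]
T2·T1 = [7/50 -24/25 0; -12/25 -7/25 0; 0 0 1]
T3·…·T1 = [-7/50 24/25 0; -12/25 -7/25 0; 0 0 1]
T4·…·T1 = [323/650 -36/325 0; 18/325 323/325 0; 0 0 1]
T5·…·T1 = [323/1300 -18/325 0; 36/325 646/325 0; 0 0 1]
T6·…·T1 = [323/1300 -18/325 0; 79/130 122/65 0; 0 0 1]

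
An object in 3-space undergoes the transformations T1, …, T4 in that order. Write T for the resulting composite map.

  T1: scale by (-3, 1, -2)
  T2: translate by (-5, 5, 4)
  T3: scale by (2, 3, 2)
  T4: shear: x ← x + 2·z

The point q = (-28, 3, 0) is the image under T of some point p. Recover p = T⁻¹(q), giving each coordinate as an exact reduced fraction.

T1 = [-3 0 0 0; 0 1 0 0; 0 0 -2 0; 0 0 0 1]
T2·T1 = [-3 0 0 -5; 0 1 0 5; 0 0 -2 4; 0 0 0 1]
T3·…·T1 = [-6 0 0 -10; 0 3 0 15; 0 0 -4 8; 0 0 0 1]
T4·…·T1 = [-6 0 -8 6; 0 3 0 15; 0 0 -4 8; 0 0 0 1]
det M = 72; M⁻¹ = [-1/6 0 1/3 -5/3; 0 1/3 0 -5; 0 0 -1/4 2; 0 0 0 1]
M⁻¹ · (-28, 3, 0)ᵀ = (3, -4, 2)ᵀ

p = (3, -4, 2)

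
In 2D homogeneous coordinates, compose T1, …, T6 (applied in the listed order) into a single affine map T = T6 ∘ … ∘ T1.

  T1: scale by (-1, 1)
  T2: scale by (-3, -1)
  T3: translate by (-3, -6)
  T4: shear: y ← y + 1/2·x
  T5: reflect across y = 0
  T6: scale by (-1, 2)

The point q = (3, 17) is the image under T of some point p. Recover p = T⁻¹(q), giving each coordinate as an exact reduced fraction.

T1 = [-1 0 0; 0 1 0; 0 0 1]
T2·T1 = [3 0 0; 0 -1 0; 0 0 1]
T3·…·T1 = [3 0 -3; 0 -1 -6; 0 0 1]
T4·…·T1 = [3 0 -3; 3/2 -1 -15/2; 0 0 1]
T5·…·T1 = [3 0 -3; -3/2 1 15/2; 0 0 1]
T6·…·T1 = [-3 0 3; -3 2 15; 0 0 1]
det M = -6; M⁻¹ = [-1/3 0 1; -1/2 1/2 -6; 0 0 1]
M⁻¹ · (3, 17)ᵀ = (0, 1)ᵀ

p = (0, 1)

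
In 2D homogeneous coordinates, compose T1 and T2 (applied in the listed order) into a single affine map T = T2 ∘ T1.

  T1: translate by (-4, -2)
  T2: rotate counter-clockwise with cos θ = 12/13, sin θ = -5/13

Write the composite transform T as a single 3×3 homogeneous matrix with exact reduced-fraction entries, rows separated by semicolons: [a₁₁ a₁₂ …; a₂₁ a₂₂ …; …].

T1 = [1 0 -4; 0 1 -2; 0 0 1]
T2·T1 = [12/13 5/13 -58/13; -5/13 12/13 -4/13; 0 0 1]

T = [12/13 5/13 -58/13; -5/13 12/13 -4/13; 0 0 1]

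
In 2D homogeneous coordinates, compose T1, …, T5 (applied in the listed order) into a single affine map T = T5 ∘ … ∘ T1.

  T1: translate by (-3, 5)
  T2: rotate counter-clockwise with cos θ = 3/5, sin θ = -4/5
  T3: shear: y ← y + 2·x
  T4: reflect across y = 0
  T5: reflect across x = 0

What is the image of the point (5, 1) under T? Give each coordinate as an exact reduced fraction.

T1 translate by (-3, 5): (5, 1) → (2, 6)
T2 rotate counter-clockwise with cos θ = 3/5, sin θ = -4/5: (2, 6) → (6, 2)
T3 shear: y ← y + 2·x: (6, 2) → (6, 14)
T4 reflect across y = 0: (6, 14) → (6, -14)
T5 reflect across x = 0: (6, -14) → (-6, -14)

T(p) = (-6, -14)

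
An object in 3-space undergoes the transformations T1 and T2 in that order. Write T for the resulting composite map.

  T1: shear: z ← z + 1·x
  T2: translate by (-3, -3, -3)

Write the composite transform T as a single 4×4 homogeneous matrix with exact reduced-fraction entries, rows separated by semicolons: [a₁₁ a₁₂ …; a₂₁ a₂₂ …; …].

T1 = [1 0 0 0; 0 1 0 0; 1 0 1 0; 0 0 0 1]
T2·T1 = [1 0 0 -3; 0 1 0 -3; 1 0 1 -3; 0 0 0 1]

T = [1 0 0 -3; 0 1 0 -3; 1 0 1 -3; 0 0 0 1]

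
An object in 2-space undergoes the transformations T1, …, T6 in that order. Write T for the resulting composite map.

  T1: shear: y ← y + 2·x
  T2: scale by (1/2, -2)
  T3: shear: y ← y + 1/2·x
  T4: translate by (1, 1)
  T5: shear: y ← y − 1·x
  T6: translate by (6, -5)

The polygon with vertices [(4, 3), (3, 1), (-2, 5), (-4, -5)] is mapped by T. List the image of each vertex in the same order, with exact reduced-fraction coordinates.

image vertices: (9, -28), (17/2, -79/4), (6, -13/2), (5, 22)

T1 shear: y ← y + 2·x: (4, 3) → (4, 11); (3, 1) → (3, 7); (-2, 5) → (-2, 1); (-4, -5) → (-4, -13)
T2 scale by (1/2, -2): (4, 11) → (2, -22); (3, 7) → (3/2, -14); (-2, 1) → (-1, -2); (-4, -13) → (-2, 26)
T3 shear: y ← y + 1/2·x: (2, -22) → (2, -21); (3/2, -14) → (3/2, -53/4); (-1, -2) → (-1, -5/2); (-2, 26) → (-2, 25)
T4 translate by (1, 1): (2, -21) → (3, -20); (3/2, -53/4) → (5/2, -49/4); (-1, -5/2) → (0, -3/2); (-2, 25) → (-1, 26)
T5 shear: y ← y − 1·x: (3, -20) → (3, -23); (5/2, -49/4) → (5/2, -59/4); (0, -3/2) → (0, -3/2); (-1, 26) → (-1, 27)
T6 translate by (6, -5): (3, -23) → (9, -28); (5/2, -59/4) → (17/2, -79/4); (0, -3/2) → (6, -13/2); (-1, 27) → (5, 22)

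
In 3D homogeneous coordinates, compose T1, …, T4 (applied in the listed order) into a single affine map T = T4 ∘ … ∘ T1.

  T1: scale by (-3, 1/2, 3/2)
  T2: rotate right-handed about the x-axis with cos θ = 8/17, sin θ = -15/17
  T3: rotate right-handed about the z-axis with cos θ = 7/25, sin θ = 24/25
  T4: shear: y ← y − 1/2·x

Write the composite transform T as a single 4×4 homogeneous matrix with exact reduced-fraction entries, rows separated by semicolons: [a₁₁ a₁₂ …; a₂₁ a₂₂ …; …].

T1 = [-3 0 0 0; 0 1/2 0 0; 0 0 3/2 0; 0 0 0 1]
T2·T1 = [-3 0 0 0; 0 4/17 45/34 0; 0 -15/34 12/17 0; 0 0 0 1]
T3·…·T1 = [-21/25 -96/425 -108/85 0; -72/25 28/425 63/170 0; 0 -15/34 12/17 0; 0 0 0 1]
T4·…·T1 = [-21/25 -96/425 -108/85 0; -123/50 76/425 171/170 0; 0 -15/34 12/17 0; 0 0 0 1]

T = [-21/25 -96/425 -108/85 0; -123/50 76/425 171/170 0; 0 -15/34 12/17 0; 0 0 0 1]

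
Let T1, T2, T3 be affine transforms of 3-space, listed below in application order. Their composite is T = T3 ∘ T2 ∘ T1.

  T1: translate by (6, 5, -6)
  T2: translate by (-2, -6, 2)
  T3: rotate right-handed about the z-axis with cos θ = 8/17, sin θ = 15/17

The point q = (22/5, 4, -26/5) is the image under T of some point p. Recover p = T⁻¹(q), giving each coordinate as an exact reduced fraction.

p = (8/5, -1, -6/5)

T1 = [1 0 0 6; 0 1 0 5; 0 0 1 -6; 0 0 0 1]
T2·T1 = [1 0 0 4; 0 1 0 -1; 0 0 1 -4; 0 0 0 1]
T3·…·T1 = [8/17 -15/17 0 47/17; 15/17 8/17 0 52/17; 0 0 1 -4; 0 0 0 1]
det M = 1; M⁻¹ = [8/17 15/17 0 -4; -15/17 8/17 0 1; 0 0 1 4; 0 0 0 1]
M⁻¹ · (22/5, 4, -26/5)ᵀ = (8/5, -1, -6/5)ᵀ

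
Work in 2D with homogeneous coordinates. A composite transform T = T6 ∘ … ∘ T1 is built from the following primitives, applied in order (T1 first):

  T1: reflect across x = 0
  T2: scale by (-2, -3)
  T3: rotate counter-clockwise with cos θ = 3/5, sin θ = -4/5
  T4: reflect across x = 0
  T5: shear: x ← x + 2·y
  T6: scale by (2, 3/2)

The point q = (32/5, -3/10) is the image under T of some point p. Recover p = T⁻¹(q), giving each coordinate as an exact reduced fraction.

T1 = [-1 0 0; 0 1 0; 0 0 1]
T2·T1 = [2 0 0; 0 -3 0; 0 0 1]
T3·…·T1 = [6/5 -12/5 0; -8/5 -9/5 0; 0 0 1]
T4·…·T1 = [-6/5 12/5 0; -8/5 -9/5 0; 0 0 1]
T5·…·T1 = [-22/5 -6/5 0; -8/5 -9/5 0; 0 0 1]
T6·…·T1 = [-44/5 -12/5 0; -12/5 -27/10 0; 0 0 1]
det M = 18; M⁻¹ = [-3/20 2/15 0; 2/15 -22/45 0; 0 0 1]
M⁻¹ · (32/5, -3/10)ᵀ = (-1, 1)ᵀ

p = (-1, 1)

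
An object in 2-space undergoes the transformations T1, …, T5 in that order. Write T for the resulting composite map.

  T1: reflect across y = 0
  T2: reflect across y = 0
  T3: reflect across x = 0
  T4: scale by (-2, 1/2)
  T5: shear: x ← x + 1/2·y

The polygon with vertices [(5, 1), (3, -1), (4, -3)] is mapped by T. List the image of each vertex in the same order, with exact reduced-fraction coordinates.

T1 reflect across y = 0: (5, 1) → (5, -1); (3, -1) → (3, 1); (4, -3) → (4, 3)
T2 reflect across y = 0: (5, -1) → (5, 1); (3, 1) → (3, -1); (4, 3) → (4, -3)
T3 reflect across x = 0: (5, 1) → (-5, 1); (3, -1) → (-3, -1); (4, -3) → (-4, -3)
T4 scale by (-2, 1/2): (-5, 1) → (10, 1/2); (-3, -1) → (6, -1/2); (-4, -3) → (8, -3/2)
T5 shear: x ← x + 1/2·y: (10, 1/2) → (41/4, 1/2); (6, -1/2) → (23/4, -1/2); (8, -3/2) → (29/4, -3/2)

image vertices: (41/4, 1/2), (23/4, -1/2), (29/4, -3/2)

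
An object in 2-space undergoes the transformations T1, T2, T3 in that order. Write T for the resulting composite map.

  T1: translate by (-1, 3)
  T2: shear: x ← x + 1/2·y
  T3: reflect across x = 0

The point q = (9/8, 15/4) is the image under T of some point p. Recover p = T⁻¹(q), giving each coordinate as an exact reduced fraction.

T1 = [1 0 -1; 0 1 3; 0 0 1]
T2·T1 = [1 1/2 1/2; 0 1 3; 0 0 1]
T3·…·T1 = [-1 -1/2 -1/2; 0 1 3; 0 0 1]
det M = -1; M⁻¹ = [-1 -1/2 1; 0 1 -3; 0 0 1]
M⁻¹ · (9/8, 15/4)ᵀ = (-2, 3/4)ᵀ

p = (-2, 3/4)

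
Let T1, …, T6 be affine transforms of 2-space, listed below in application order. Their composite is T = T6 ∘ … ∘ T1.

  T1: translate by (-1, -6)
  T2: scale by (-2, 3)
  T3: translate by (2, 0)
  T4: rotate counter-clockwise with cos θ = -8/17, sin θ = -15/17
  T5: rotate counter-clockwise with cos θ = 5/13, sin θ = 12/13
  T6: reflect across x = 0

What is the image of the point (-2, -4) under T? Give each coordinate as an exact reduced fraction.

T1 translate by (-1, -6): (-2, -4) → (-3, -10)
T2 scale by (-2, 3): (-3, -10) → (6, -30)
T3 translate by (2, 0): (6, -30) → (8, -30)
T4 rotate counter-clockwise with cos θ = -8/17, sin θ = -15/17: (8, -30) → (-514/17, 120/17)
T5 rotate counter-clockwise with cos θ = 5/13, sin θ = 12/13: (-514/17, 120/17) → (-4010/221, -5568/221)
T6 reflect across x = 0: (-4010/221, -5568/221) → (4010/221, -5568/221)

T(p) = (4010/221, -5568/221)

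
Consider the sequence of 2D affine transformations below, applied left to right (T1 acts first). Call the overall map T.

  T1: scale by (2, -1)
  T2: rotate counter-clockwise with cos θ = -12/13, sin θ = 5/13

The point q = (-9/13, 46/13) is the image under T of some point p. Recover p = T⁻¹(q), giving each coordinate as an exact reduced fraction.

T1 = [2 0 0; 0 -1 0; 0 0 1]
T2·T1 = [-24/13 5/13 0; 10/13 12/13 0; 0 0 1]
det M = -2; M⁻¹ = [-6/13 5/26 0; 5/13 12/13 0; 0 0 1]
M⁻¹ · (-9/13, 46/13)ᵀ = (1, 3)ᵀ

p = (1, 3)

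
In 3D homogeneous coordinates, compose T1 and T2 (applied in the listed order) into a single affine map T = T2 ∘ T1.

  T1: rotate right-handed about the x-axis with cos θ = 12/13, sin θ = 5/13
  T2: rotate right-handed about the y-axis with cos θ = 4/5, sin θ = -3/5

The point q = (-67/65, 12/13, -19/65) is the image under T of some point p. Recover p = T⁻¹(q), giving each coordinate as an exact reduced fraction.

p = (-1, 1, 0)

T1 = [1 0 0 0; 0 12/13 -5/13 0; 0 5/13 12/13 0; 0 0 0 1]
T2·T1 = [4/5 -3/13 -36/65 0; 0 12/13 -5/13 0; 3/5 4/13 48/65 0; 0 0 0 1]
det M = 1; M⁻¹ = [4/5 0 3/5 0; -3/13 12/13 4/13 0; -36/65 -5/13 48/65 0; 0 0 0 1]
M⁻¹ · (-67/65, 12/13, -19/65)ᵀ = (-1, 1, 0)ᵀ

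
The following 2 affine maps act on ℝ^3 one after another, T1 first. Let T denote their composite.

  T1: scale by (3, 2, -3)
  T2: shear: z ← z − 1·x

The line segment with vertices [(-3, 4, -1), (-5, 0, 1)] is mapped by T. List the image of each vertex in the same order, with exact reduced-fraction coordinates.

T1 scale by (3, 2, -3): (-3, 4, -1) → (-9, 8, 3); (-5, 0, 1) → (-15, 0, -3)
T2 shear: z ← z − 1·x: (-9, 8, 3) → (-9, 8, 12); (-15, 0, -3) → (-15, 0, 12)

image vertices: (-9, 8, 12), (-15, 0, 12)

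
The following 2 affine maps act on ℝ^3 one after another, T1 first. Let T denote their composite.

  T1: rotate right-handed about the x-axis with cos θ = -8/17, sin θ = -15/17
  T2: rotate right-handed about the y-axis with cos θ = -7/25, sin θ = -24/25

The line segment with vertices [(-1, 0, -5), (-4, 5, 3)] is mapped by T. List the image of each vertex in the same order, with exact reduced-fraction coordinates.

T1 rotate right-handed about the x-axis with cos θ = -8/17, sin θ = -15/17: (-1, 0, -5) → (-1, -75/17, 40/17); (-4, 5, 3) → (-4, 5/17, -99/17)
T2 rotate right-handed about the y-axis with cos θ = -7/25, sin θ = -24/25: (-1, -75/17, 40/17) → (-841/425, -75/17, -688/425); (-4, 5/17, -99/17) → (2852/425, 5/17, -939/425)

image vertices: (-841/425, -75/17, -688/425), (2852/425, 5/17, -939/425)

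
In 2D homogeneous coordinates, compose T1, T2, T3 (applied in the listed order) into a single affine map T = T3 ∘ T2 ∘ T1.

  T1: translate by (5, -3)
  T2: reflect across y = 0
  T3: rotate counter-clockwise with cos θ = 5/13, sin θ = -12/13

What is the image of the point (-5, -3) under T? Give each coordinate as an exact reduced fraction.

T1 translate by (5, -3): (-5, -3) → (0, -6)
T2 reflect across y = 0: (0, -6) → (0, 6)
T3 rotate counter-clockwise with cos θ = 5/13, sin θ = -12/13: (0, 6) → (72/13, 30/13)

T(p) = (72/13, 30/13)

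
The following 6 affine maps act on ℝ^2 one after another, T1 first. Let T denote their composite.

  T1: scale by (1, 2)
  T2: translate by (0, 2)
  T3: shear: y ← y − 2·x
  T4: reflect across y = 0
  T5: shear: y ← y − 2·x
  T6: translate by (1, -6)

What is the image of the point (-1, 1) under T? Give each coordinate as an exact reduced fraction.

T(p) = (0, -10)

T1 scale by (1, 2): (-1, 1) → (-1, 2)
T2 translate by (0, 2): (-1, 2) → (-1, 4)
T3 shear: y ← y − 2·x: (-1, 4) → (-1, 6)
T4 reflect across y = 0: (-1, 6) → (-1, -6)
T5 shear: y ← y − 2·x: (-1, -6) → (-1, -4)
T6 translate by (1, -6): (-1, -4) → (0, -10)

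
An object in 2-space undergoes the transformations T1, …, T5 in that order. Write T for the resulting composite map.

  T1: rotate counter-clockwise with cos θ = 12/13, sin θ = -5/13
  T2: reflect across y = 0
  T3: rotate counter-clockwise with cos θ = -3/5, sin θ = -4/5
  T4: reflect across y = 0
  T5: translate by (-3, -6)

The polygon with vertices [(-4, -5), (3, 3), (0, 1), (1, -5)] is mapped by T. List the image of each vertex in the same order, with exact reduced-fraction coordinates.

image vertices: (184/65, -562/65), (-432/65, -249/65), (-258/65, -406/65), (8/5, -19/5)

T1 rotate counter-clockwise with cos θ = 12/13, sin θ = -5/13: (-4, -5) → (-73/13, -40/13); (3, 3) → (51/13, 21/13); (0, 1) → (5/13, 12/13); (1, -5) → (-1, -5)
T2 reflect across y = 0: (-73/13, -40/13) → (-73/13, 40/13); (51/13, 21/13) → (51/13, -21/13); (5/13, 12/13) → (5/13, -12/13); (-1, -5) → (-1, 5)
T3 rotate counter-clockwise with cos θ = -3/5, sin θ = -4/5: (-73/13, 40/13) → (379/65, 172/65); (51/13, -21/13) → (-237/65, -141/65); (5/13, -12/13) → (-63/65, 16/65); (-1, 5) → (23/5, -11/5)
T4 reflect across y = 0: (379/65, 172/65) → (379/65, -172/65); (-237/65, -141/65) → (-237/65, 141/65); (-63/65, 16/65) → (-63/65, -16/65); (23/5, -11/5) → (23/5, 11/5)
T5 translate by (-3, -6): (379/65, -172/65) → (184/65, -562/65); (-237/65, 141/65) → (-432/65, -249/65); (-63/65, -16/65) → (-258/65, -406/65); (23/5, 11/5) → (8/5, -19/5)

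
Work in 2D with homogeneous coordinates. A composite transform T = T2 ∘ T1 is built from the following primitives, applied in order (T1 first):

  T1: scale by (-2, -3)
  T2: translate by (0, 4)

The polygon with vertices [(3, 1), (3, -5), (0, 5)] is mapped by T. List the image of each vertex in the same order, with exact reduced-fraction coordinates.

image vertices: (-6, 1), (-6, 19), (0, -11)

T1 scale by (-2, -3): (3, 1) → (-6, -3); (3, -5) → (-6, 15); (0, 5) → (0, -15)
T2 translate by (0, 4): (-6, -3) → (-6, 1); (-6, 15) → (-6, 19); (0, -15) → (0, -11)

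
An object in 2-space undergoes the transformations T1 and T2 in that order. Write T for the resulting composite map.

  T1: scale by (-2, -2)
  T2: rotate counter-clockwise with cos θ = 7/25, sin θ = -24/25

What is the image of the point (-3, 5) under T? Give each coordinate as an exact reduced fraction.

T(p) = (-198/25, -214/25)

T1 scale by (-2, -2): (-3, 5) → (6, -10)
T2 rotate counter-clockwise with cos θ = 7/25, sin θ = -24/25: (6, -10) → (-198/25, -214/25)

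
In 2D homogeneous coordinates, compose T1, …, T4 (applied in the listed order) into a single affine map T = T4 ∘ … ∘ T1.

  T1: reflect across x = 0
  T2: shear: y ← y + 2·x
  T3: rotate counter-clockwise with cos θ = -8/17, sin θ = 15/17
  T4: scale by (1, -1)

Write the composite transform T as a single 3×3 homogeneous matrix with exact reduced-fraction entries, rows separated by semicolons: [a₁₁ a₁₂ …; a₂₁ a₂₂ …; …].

T1 = [-1 0 0; 0 1 0; 0 0 1]
T2·T1 = [-1 0 0; -2 1 0; 0 0 1]
T3·…·T1 = [38/17 -15/17 0; 1/17 -8/17 0; 0 0 1]
T4·…·T1 = [38/17 -15/17 0; -1/17 8/17 0; 0 0 1]

T = [38/17 -15/17 0; -1/17 8/17 0; 0 0 1]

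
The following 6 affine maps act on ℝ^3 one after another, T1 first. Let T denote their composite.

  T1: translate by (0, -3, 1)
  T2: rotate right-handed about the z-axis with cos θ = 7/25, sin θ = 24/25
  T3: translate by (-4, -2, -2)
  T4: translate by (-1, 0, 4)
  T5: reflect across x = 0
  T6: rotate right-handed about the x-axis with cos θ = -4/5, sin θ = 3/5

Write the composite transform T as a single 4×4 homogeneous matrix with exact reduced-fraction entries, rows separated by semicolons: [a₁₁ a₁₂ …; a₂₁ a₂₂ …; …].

T = [-7/25 24/25 0 53/25; -96/125 -28/125 -3/5 59/125; 72/125 21/125 -4/5 -513/125; 0 0 0 1]

T1 = [1 0 0 0; 0 1 0 -3; 0 0 1 1; 0 0 0 1]
T2·T1 = [7/25 -24/25 0 72/25; 24/25 7/25 0 -21/25; 0 0 1 1; 0 0 0 1]
T3·…·T1 = [7/25 -24/25 0 -28/25; 24/25 7/25 0 -71/25; 0 0 1 -1; 0 0 0 1]
T4·…·T1 = [7/25 -24/25 0 -53/25; 24/25 7/25 0 -71/25; 0 0 1 3; 0 0 0 1]
T5·…·T1 = [-7/25 24/25 0 53/25; 24/25 7/25 0 -71/25; 0 0 1 3; 0 0 0 1]
T6·…·T1 = [-7/25 24/25 0 53/25; -96/125 -28/125 -3/5 59/125; 72/125 21/125 -4/5 -513/125; 0 0 0 1]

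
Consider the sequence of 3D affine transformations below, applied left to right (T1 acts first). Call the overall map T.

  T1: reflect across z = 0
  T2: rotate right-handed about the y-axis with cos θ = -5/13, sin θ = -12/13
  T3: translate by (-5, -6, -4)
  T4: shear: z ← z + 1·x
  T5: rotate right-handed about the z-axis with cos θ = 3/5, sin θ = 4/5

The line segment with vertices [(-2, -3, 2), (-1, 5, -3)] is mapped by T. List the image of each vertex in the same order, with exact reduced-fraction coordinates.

T1 reflect across z = 0: (-2, -3, 2) → (-2, -3, -2); (-1, 5, -3) → (-1, 5, 3)
T2 rotate right-handed about the y-axis with cos θ = -5/13, sin θ = -12/13: (-2, -3, -2) → (34/13, -3, -14/13); (-1, 5, 3) → (-31/13, 5, -27/13)
T3 translate by (-5, -6, -4): (34/13, -3, -14/13) → (-31/13, -9, -66/13); (-31/13, 5, -27/13) → (-96/13, -1, -79/13)
T4 shear: z ← z + 1·x: (-31/13, -9, -66/13) → (-31/13, -9, -97/13); (-96/13, -1, -79/13) → (-96/13, -1, -175/13)
T5 rotate right-handed about the z-axis with cos θ = 3/5, sin θ = 4/5: (-31/13, -9, -97/13) → (75/13, -95/13, -97/13); (-96/13, -1, -175/13) → (-236/65, -423/65, -175/13)

image vertices: (75/13, -95/13, -97/13), (-236/65, -423/65, -175/13)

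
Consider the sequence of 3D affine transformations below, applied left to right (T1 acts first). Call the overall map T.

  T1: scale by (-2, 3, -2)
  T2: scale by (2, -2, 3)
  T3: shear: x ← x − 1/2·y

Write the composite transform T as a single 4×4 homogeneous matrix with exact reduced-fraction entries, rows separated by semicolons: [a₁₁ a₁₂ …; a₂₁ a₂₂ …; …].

T = [-4 3 0 0; 0 -6 0 0; 0 0 -6 0; 0 0 0 1]

T1 = [-2 0 0 0; 0 3 0 0; 0 0 -2 0; 0 0 0 1]
T2·T1 = [-4 0 0 0; 0 -6 0 0; 0 0 -6 0; 0 0 0 1]
T3·…·T1 = [-4 3 0 0; 0 -6 0 0; 0 0 -6 0; 0 0 0 1]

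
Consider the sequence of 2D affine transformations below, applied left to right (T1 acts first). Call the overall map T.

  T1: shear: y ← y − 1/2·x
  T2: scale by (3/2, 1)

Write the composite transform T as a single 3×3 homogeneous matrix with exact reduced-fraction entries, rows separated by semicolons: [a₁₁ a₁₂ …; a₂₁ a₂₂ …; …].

T1 = [1 0 0; -1/2 1 0; 0 0 1]
T2·T1 = [3/2 0 0; -1/2 1 0; 0 0 1]

T = [3/2 0 0; -1/2 1 0; 0 0 1]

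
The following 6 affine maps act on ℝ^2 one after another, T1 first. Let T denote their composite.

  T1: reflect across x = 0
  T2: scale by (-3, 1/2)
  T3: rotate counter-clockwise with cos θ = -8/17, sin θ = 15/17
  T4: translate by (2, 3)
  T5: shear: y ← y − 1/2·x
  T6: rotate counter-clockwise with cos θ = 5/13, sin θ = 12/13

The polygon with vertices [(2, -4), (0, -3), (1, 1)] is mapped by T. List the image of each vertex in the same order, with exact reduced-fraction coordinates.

T1 reflect across x = 0: (2, -4) → (-2, -4); (0, -3) → (0, -3); (1, 1) → (-1, 1)
T2 scale by (-3, 1/2): (-2, -4) → (6, -2); (0, -3) → (0, -3/2); (-1, 1) → (3, 1/2)
T3 rotate counter-clockwise with cos θ = -8/17, sin θ = 15/17: (6, -2) → (-18/17, 106/17); (0, -3/2) → (45/34, 12/17); (3, 1/2) → (-63/34, 41/17)
T4 translate by (2, 3): (-18/17, 106/17) → (16/17, 157/17); (45/34, 12/17) → (113/34, 63/17); (-63/34, 41/17) → (5/34, 92/17)
T5 shear: y ← y − 1/2·x: (16/17, 157/17) → (16/17, 149/17); (113/34, 63/17) → (113/34, 139/68); (5/34, 92/17) → (5/34, 363/68)
T6 rotate counter-clockwise with cos θ = 5/13, sin θ = 12/13: (16/17, 149/17) → (-1708/221, 937/221); (113/34, 139/68) → (-269/442, 3407/884); (5/34, 363/68) → (-2153/442, 1935/884)

image vertices: (-1708/221, 937/221), (-269/442, 3407/884), (-2153/442, 1935/884)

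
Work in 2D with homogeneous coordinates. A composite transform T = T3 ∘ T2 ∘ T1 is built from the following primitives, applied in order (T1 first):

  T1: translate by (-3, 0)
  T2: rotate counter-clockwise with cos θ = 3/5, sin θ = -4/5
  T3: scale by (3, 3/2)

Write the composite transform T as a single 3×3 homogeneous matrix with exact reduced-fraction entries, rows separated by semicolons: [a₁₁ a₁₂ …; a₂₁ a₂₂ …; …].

T1 = [1 0 -3; 0 1 0; 0 0 1]
T2·T1 = [3/5 4/5 -9/5; -4/5 3/5 12/5; 0 0 1]
T3·…·T1 = [9/5 12/5 -27/5; -6/5 9/10 18/5; 0 0 1]

T = [9/5 12/5 -27/5; -6/5 9/10 18/5; 0 0 1]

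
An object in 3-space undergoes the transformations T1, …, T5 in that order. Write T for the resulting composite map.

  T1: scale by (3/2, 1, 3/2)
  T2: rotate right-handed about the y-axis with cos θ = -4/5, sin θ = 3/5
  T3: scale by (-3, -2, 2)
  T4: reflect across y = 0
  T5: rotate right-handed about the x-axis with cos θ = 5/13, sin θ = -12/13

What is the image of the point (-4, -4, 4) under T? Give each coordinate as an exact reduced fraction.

T1 scale by (3/2, 1, 3/2): (-4, -4, 4) → (-6, -4, 6)
T2 rotate right-handed about the y-axis with cos θ = -4/5, sin θ = 3/5: (-6, -4, 6) → (42/5, -4, -6/5)
T3 scale by (-3, -2, 2): (42/5, -4, -6/5) → (-126/5, 8, -12/5)
T4 reflect across y = 0: (-126/5, 8, -12/5) → (-126/5, -8, -12/5)
T5 rotate right-handed about the x-axis with cos θ = 5/13, sin θ = -12/13: (-126/5, -8, -12/5) → (-126/5, -344/65, 84/13)

T(p) = (-126/5, -344/65, 84/13)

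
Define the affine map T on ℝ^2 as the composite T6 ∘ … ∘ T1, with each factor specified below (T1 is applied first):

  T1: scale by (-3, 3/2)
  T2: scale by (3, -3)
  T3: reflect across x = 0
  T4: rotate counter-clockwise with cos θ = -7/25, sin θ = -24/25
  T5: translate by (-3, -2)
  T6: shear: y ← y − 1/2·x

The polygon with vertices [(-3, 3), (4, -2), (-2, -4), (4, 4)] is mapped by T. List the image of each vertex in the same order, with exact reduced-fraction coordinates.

image vertices: (-42/5, 319/10), (-111/25, -1843/50), (483/25, 29/50), (-759/25, -817/50)

T1 scale by (-3, 3/2): (-3, 3) → (9, 9/2); (4, -2) → (-12, -3); (-2, -4) → (6, -6); (4, 4) → (-12, 6)
T2 scale by (3, -3): (9, 9/2) → (27, -27/2); (-12, -3) → (-36, 9); (6, -6) → (18, 18); (-12, 6) → (-36, -18)
T3 reflect across x = 0: (27, -27/2) → (-27, -27/2); (-36, 9) → (36, 9); (18, 18) → (-18, 18); (-36, -18) → (36, -18)
T4 rotate counter-clockwise with cos θ = -7/25, sin θ = -24/25: (-27, -27/2) → (-27/5, 297/10); (36, 9) → (-36/25, -927/25); (-18, 18) → (558/25, 306/25); (36, -18) → (-684/25, -738/25)
T5 translate by (-3, -2): (-27/5, 297/10) → (-42/5, 277/10); (-36/25, -927/25) → (-111/25, -977/25); (558/25, 306/25) → (483/25, 256/25); (-684/25, -738/25) → (-759/25, -788/25)
T6 shear: y ← y − 1/2·x: (-42/5, 277/10) → (-42/5, 319/10); (-111/25, -977/25) → (-111/25, -1843/50); (483/25, 256/25) → (483/25, 29/50); (-759/25, -788/25) → (-759/25, -817/50)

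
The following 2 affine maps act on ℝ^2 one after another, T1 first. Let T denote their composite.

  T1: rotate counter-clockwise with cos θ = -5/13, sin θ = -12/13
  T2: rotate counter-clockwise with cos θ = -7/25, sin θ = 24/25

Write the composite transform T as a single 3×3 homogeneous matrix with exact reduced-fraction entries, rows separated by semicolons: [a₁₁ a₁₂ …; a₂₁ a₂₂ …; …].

T1 = [-5/13 12/13 0; -12/13 -5/13 0; 0 0 1]
T2·T1 = [323/325 36/325 0; -36/325 323/325 0; 0 0 1]

T = [323/325 36/325 0; -36/325 323/325 0; 0 0 1]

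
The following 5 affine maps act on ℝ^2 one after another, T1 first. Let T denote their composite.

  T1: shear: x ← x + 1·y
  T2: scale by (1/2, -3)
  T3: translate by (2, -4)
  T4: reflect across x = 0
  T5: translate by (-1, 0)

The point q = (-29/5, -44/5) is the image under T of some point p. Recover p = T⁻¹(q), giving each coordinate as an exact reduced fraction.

T1 = [1 1 0; 0 1 0; 0 0 1]
T2·T1 = [1/2 1/2 0; 0 -3 0; 0 0 1]
T3·…·T1 = [1/2 1/2 2; 0 -3 -4; 0 0 1]
T4·…·T1 = [-1/2 -1/2 -2; 0 -3 -4; 0 0 1]
T5·…·T1 = [-1/2 -1/2 -3; 0 -3 -4; 0 0 1]
det M = 3/2; M⁻¹ = [-2 1/3 -14/3; 0 -1/3 -4/3; 0 0 1]
M⁻¹ · (-29/5, -44/5)ᵀ = (4, 8/5)ᵀ

p = (4, 8/5)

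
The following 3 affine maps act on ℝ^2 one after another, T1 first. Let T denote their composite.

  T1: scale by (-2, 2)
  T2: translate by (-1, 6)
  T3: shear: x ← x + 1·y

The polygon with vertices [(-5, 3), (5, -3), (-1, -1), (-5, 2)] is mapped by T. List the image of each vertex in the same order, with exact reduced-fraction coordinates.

image vertices: (21, 12), (-11, 0), (5, 4), (19, 10)

T1 scale by (-2, 2): (-5, 3) → (10, 6); (5, -3) → (-10, -6); (-1, -1) → (2, -2); (-5, 2) → (10, 4)
T2 translate by (-1, 6): (10, 6) → (9, 12); (-10, -6) → (-11, 0); (2, -2) → (1, 4); (10, 4) → (9, 10)
T3 shear: x ← x + 1·y: (9, 12) → (21, 12); (-11, 0) → (-11, 0); (1, 4) → (5, 4); (9, 10) → (19, 10)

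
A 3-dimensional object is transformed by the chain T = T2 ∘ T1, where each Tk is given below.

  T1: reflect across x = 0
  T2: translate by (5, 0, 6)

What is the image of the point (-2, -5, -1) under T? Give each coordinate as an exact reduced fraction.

T1 reflect across x = 0: (-2, -5, -1) → (2, -5, -1)
T2 translate by (5, 0, 6): (2, -5, -1) → (7, -5, 5)

T(p) = (7, -5, 5)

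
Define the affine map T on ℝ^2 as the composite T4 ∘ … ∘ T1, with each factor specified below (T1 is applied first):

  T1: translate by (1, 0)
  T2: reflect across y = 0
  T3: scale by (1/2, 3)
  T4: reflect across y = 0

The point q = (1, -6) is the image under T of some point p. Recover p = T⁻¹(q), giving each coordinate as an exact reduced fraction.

T1 = [1 0 1; 0 1 0; 0 0 1]
T2·T1 = [1 0 1; 0 -1 0; 0 0 1]
T3·…·T1 = [1/2 0 1/2; 0 -3 0; 0 0 1]
T4·…·T1 = [1/2 0 1/2; 0 3 0; 0 0 1]
det M = 3/2; M⁻¹ = [2 0 -1; 0 1/3 0; 0 0 1]
M⁻¹ · (1, -6)ᵀ = (1, -2)ᵀ

p = (1, -2)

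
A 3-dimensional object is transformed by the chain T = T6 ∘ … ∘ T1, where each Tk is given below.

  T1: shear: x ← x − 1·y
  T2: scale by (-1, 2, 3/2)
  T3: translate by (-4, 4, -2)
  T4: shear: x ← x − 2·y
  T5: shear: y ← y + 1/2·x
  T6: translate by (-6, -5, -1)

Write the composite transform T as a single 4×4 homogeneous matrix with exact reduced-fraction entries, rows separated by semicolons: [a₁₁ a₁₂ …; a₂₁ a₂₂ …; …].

T1 = [1 -1 0 0; 0 1 0 0; 0 0 1 0; 0 0 0 1]
T2·T1 = [-1 1 0 0; 0 2 0 0; 0 0 3/2 0; 0 0 0 1]
T3·…·T1 = [-1 1 0 -4; 0 2 0 4; 0 0 3/2 -2; 0 0 0 1]
T4·…·T1 = [-1 -3 0 -12; 0 2 0 4; 0 0 3/2 -2; 0 0 0 1]
T5·…·T1 = [-1 -3 0 -12; -1/2 1/2 0 -2; 0 0 3/2 -2; 0 0 0 1]
T6·…·T1 = [-1 -3 0 -18; -1/2 1/2 0 -7; 0 0 3/2 -3; 0 0 0 1]

T = [-1 -3 0 -18; -1/2 1/2 0 -7; 0 0 3/2 -3; 0 0 0 1]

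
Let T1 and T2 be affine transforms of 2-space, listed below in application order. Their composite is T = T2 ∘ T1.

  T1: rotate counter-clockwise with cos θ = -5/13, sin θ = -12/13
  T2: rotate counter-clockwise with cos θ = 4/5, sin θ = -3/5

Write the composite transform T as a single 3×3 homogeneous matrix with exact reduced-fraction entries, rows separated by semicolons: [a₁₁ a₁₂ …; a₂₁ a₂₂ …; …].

T = [-56/65 33/65 0; -33/65 -56/65 0; 0 0 1]

T1 = [-5/13 12/13 0; -12/13 -5/13 0; 0 0 1]
T2·T1 = [-56/65 33/65 0; -33/65 -56/65 0; 0 0 1]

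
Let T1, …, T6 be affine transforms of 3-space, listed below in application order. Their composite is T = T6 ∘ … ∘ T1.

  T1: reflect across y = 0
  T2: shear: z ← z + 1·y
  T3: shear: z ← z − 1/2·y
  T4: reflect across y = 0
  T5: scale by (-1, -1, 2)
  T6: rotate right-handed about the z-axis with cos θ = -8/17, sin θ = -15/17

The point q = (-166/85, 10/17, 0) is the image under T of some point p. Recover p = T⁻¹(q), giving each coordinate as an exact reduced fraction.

p = (-2/5, 2, 1)

T1 = [1 0 0 0; 0 -1 0 0; 0 0 1 0; 0 0 0 1]
T2·T1 = [1 0 0 0; 0 -1 0 0; 0 -1 1 0; 0 0 0 1]
T3·…·T1 = [1 0 0 0; 0 -1 0 0; 0 -1/2 1 0; 0 0 0 1]
T4·…·T1 = [1 0 0 0; 0 1 0 0; 0 -1/2 1 0; 0 0 0 1]
T5·…·T1 = [-1 0 0 0; 0 -1 0 0; 0 -1 2 0; 0 0 0 1]
T6·…·T1 = [8/17 -15/17 0 0; 15/17 8/17 0 0; 0 -1 2 0; 0 0 0 1]
det M = 2; M⁻¹ = [8/17 15/17 0 0; -15/17 8/17 0 0; -15/34 4/17 1/2 0; 0 0 0 1]
M⁻¹ · (-166/85, 10/17, 0)ᵀ = (-2/5, 2, 1)ᵀ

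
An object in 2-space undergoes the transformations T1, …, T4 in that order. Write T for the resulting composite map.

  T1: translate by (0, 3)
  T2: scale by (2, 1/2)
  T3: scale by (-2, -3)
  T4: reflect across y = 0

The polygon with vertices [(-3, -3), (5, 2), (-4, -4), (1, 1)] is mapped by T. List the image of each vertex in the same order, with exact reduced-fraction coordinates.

image vertices: (12, 0), (-20, 15/2), (16, -3/2), (-4, 6)

T1 translate by (0, 3): (-3, -3) → (-3, 0); (5, 2) → (5, 5); (-4, -4) → (-4, -1); (1, 1) → (1, 4)
T2 scale by (2, 1/2): (-3, 0) → (-6, 0); (5, 5) → (10, 5/2); (-4, -1) → (-8, -1/2); (1, 4) → (2, 2)
T3 scale by (-2, -3): (-6, 0) → (12, 0); (10, 5/2) → (-20, -15/2); (-8, -1/2) → (16, 3/2); (2, 2) → (-4, -6)
T4 reflect across y = 0: (12, 0) → (12, 0); (-20, -15/2) → (-20, 15/2); (16, 3/2) → (16, -3/2); (-4, -6) → (-4, 6)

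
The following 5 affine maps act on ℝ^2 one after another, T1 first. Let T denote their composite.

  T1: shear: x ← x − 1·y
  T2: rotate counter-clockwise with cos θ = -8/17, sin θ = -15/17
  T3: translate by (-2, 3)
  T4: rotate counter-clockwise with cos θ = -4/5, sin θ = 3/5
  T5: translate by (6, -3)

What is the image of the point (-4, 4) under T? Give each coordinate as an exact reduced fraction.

T1 shear: x ← x − 1·y: (-4, 4) → (-8, 4)
T2 rotate counter-clockwise with cos θ = -8/17, sin θ = -15/17: (-8, 4) → (124/17, 88/17)
T3 translate by (-2, 3): (124/17, 88/17) → (90/17, 139/17)
T4 rotate counter-clockwise with cos θ = -4/5, sin θ = 3/5: (90/17, 139/17) → (-777/85, -286/85)
T5 translate by (6, -3): (-777/85, -286/85) → (-267/85, -541/85)

T(p) = (-267/85, -541/85)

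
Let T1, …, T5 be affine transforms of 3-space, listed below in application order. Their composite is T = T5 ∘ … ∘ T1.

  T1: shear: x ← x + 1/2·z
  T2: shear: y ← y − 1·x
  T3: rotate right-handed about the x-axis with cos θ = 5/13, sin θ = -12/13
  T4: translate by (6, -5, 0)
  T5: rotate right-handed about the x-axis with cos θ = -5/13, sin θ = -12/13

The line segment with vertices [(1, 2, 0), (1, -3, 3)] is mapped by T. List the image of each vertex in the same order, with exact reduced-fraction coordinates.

T1 shear: x ← x + 1/2·z: (1, 2, 0) → (1, 2, 0); (1, -3, 3) → (5/2, -3, 3)
T2 shear: y ← y − 1·x: (1, 2, 0) → (1, 1, 0); (5/2, -3, 3) → (5/2, -11/2, 3)
T3 rotate right-handed about the x-axis with cos θ = 5/13, sin θ = -12/13: (1, 1, 0) → (1, 5/13, -12/13); (5/2, -11/2, 3) → (5/2, 17/26, 81/13)
T4 translate by (6, -5, 0): (1, 5/13, -12/13) → (7, -60/13, -12/13); (5/2, 17/26, 81/13) → (17/2, -113/26, 81/13)
T5 rotate right-handed about the x-axis with cos θ = -5/13, sin θ = -12/13: (7, -60/13, -12/13) → (7, 12/13, 60/13); (17/2, -113/26, 81/13) → (17/2, 193/26, 21/13)

image vertices: (7, 12/13, 60/13), (17/2, 193/26, 21/13)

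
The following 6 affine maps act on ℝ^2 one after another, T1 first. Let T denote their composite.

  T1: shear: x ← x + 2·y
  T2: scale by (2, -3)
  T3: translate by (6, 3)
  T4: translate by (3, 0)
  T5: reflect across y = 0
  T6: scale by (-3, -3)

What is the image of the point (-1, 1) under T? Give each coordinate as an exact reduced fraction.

T1 shear: x ← x + 2·y: (-1, 1) → (1, 1)
T2 scale by (2, -3): (1, 1) → (2, -3)
T3 translate by (6, 3): (2, -3) → (8, 0)
T4 translate by (3, 0): (8, 0) → (11, 0)
T5 reflect across y = 0: (11, 0) → (11, 0)
T6 scale by (-3, -3): (11, 0) → (-33, 0)

T(p) = (-33, 0)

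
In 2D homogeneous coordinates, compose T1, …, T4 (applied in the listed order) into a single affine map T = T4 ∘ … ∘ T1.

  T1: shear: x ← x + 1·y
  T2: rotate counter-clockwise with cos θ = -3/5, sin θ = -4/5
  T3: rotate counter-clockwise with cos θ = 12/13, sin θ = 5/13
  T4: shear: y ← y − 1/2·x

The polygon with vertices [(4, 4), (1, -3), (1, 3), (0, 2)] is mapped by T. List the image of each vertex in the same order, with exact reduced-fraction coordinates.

image vertices: (124/65, -126/13), (-157/65, 101/26), (25/13, -145/26), (94/65, -41/13)

T1 shear: x ← x + 1·y: (4, 4) → (8, 4); (1, -3) → (-2, -3); (1, 3) → (4, 3); (0, 2) → (2, 2)
T2 rotate counter-clockwise with cos θ = -3/5, sin θ = -4/5: (8, 4) → (-8/5, -44/5); (-2, -3) → (-6/5, 17/5); (4, 3) → (0, -5); (2, 2) → (2/5, -14/5)
T3 rotate counter-clockwise with cos θ = 12/13, sin θ = 5/13: (-8/5, -44/5) → (124/65, -568/65); (-6/5, 17/5) → (-157/65, 174/65); (0, -5) → (25/13, -60/13); (2/5, -14/5) → (94/65, -158/65)
T4 shear: y ← y − 1/2·x: (124/65, -568/65) → (124/65, -126/13); (-157/65, 174/65) → (-157/65, 101/26); (25/13, -60/13) → (25/13, -145/26); (94/65, -158/65) → (94/65, -41/13)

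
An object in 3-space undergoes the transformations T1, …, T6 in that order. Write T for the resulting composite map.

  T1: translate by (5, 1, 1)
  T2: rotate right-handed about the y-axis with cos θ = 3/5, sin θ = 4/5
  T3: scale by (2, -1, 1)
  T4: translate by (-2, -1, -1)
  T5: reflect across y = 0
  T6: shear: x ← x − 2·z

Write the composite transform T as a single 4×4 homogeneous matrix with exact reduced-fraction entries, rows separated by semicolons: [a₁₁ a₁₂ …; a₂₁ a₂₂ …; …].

T1 = [1 0 0 5; 0 1 0 1; 0 0 1 1; 0 0 0 1]
T2·T1 = [3/5 0 4/5 19/5; 0 1 0 1; -4/5 0 3/5 -17/5; 0 0 0 1]
T3·…·T1 = [6/5 0 8/5 38/5; 0 -1 0 -1; -4/5 0 3/5 -17/5; 0 0 0 1]
T4·…·T1 = [6/5 0 8/5 28/5; 0 -1 0 -2; -4/5 0 3/5 -22/5; 0 0 0 1]
T5·…·T1 = [6/5 0 8/5 28/5; 0 1 0 2; -4/5 0 3/5 -22/5; 0 0 0 1]
T6·…·T1 = [14/5 0 2/5 72/5; 0 1 0 2; -4/5 0 3/5 -22/5; 0 0 0 1]

T = [14/5 0 2/5 72/5; 0 1 0 2; -4/5 0 3/5 -22/5; 0 0 0 1]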